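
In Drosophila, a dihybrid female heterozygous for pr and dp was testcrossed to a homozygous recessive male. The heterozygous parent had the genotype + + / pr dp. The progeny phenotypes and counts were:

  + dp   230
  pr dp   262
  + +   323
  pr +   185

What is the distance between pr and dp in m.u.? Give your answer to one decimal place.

The recombinant classes are + dp and pr +: 230 + 185 = 415.
Recombination frequency = 415/1000 = 0.4150 ≈ 41.5%, i.e. 41.5 m.u.

41.5 m.u.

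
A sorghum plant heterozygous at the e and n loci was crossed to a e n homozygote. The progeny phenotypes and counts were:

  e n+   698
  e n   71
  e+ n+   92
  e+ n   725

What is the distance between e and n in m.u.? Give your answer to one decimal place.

The two most frequent classes, e+ n (725) and e n+ (698), are the parental types, so the F1 was e+ n / e n+.
The recombinant classes are e+ n+ and e n: 92 + 71 = 163.
Recombination frequency = 163/1586 = 0.1028 ≈ 10.3%, i.e. 10.3 m.u.

10.3 m.u.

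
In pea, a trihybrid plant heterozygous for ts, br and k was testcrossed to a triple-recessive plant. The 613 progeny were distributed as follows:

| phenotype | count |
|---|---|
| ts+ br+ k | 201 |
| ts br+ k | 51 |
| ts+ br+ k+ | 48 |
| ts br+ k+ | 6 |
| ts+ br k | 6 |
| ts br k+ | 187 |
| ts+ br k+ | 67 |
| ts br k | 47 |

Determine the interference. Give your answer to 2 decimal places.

The two most frequent reciprocal classes, ts br k+ and ts+ br+ k, are the parental types, so the F1 was ts br k+ / ts+ br+ k.
The two rarest classes, ts br+ k+ and ts+ br k, are the double crossovers. Comparing them with the parentals, only the br allele has switched, so br is the middle locus and the order is ts – br – k.
ts–br: (118 + 12)/613 = 0.2121; br–k: (95 + 12)/613 = 0.1746.
Expected DCO frequency = 0.2121 × 0.1746 ≈ 0.03703; observed = 12/613 ≈ 0.01958.
Coefficient of coincidence = 0.01958/0.03703 ≈ 0.53; interference = 1 − 0.53 = 0.47.

0.47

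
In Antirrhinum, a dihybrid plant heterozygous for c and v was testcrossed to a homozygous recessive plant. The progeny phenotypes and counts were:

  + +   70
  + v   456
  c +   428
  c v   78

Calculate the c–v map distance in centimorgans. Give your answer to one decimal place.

The two most frequent classes, + v (456) and c + (428), are the parental types, so the F1 was + v / c +.
The recombinant classes are + + and c v: 70 + 78 = 148.
Recombination frequency = 148/1032 = 0.1434 ≈ 14.3%, i.e. 14.3 centimorgans.

14.3 centimorgans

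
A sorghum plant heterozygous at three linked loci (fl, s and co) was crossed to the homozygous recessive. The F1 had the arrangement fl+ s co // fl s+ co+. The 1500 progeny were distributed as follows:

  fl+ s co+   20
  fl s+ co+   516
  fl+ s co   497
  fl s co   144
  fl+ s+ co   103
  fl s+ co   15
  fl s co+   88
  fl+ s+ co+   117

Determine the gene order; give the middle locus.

co

The two rarest classes, fl+ s co+ and fl s+ co, are the double crossovers. Comparing them with the parentals, only the co allele has switched, so co is the middle locus and the order is s – co – fl.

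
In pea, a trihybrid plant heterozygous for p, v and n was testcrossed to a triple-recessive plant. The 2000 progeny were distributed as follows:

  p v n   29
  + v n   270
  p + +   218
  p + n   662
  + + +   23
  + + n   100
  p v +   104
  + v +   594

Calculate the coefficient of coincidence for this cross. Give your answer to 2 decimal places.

The two most frequent reciprocal classes, + v + and p + n, are the parental types, so the F1 was + v + / p + n.
The two rarest classes, + + + and p v n, are the double crossovers. Comparing them with the parentals, only the v allele has switched, so v is the middle locus and the order is n – v – p.
n–v: (488 + 52)/2000 = 0.2700; v–p: (204 + 52)/2000 = 0.1280.
Expected DCO frequency = 0.2700 × 0.1280 ≈ 0.03456; observed = 52/2000 ≈ 0.02600.
Coefficient of coincidence = 0.02600/0.03456 ≈ 0.75.

0.75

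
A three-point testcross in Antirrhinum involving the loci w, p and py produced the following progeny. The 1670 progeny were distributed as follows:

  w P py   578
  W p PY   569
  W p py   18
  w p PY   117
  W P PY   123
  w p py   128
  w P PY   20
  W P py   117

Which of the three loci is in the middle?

The two most frequent reciprocal classes, w P py and W p PY, are the parental types, so the F1 was w P py / W p PY.
The two rarest classes, w P PY and W p py, are the double crossovers. Comparing them with the parentals, only the py allele has switched, so py is the middle locus and the order is p – py – w.

py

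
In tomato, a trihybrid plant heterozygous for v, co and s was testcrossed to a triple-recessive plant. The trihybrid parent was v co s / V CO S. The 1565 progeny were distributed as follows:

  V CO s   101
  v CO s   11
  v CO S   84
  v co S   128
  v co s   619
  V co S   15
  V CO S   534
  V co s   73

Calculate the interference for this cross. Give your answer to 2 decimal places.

0.13

The two rarest classes, v CO s and V co S, are the double crossovers. Comparing them with the parentals, only the co allele has switched, so co is the middle locus and the order is v – co – s.
v–co: (157 + 26)/1565 = 0.1169; co–s: (229 + 26)/1565 = 0.1629.
Expected DCO frequency = 0.1169 × 0.1629 ≈ 0.01904; observed = 26/1565 ≈ 0.01661.
Coefficient of coincidence = 0.01661/0.01904 ≈ 0.87; interference = 1 − 0.87 = 0.13.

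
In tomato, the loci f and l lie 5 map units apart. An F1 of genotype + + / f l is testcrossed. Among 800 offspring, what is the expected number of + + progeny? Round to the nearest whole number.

A map distance of 5 map units corresponds to a recombination frequency of 0.050.
The F1 is + + / f l, so + + is a parental gamete class with expected frequency (1 − r)/2 = 0.950/2 = 0.4750.
Expected number = 0.4750 × 800 = 380.00 ≈ 380.

380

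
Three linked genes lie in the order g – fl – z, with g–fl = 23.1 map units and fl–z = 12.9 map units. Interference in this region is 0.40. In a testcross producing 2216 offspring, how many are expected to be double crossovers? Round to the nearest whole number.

Map distances give recombination frequencies of 0.231 and 0.129 for the two intervals.
With interference 0.40 (so coincidence = 0.60), expected double-crossover frequency = 0.231 × 0.129 × 0.60 = 0.01788.
Expected number = 0.01788 × 2216 = 39.62 ≈ 40.

40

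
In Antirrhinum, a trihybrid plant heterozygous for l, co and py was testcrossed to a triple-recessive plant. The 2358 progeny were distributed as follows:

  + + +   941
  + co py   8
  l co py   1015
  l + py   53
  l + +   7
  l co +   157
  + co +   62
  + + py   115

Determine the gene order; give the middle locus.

The two most frequent reciprocal classes, l co py and + + +, are the parental types, so the F1 was l co py / + + +.
The two rarest classes, + co py and l + +, are the double crossovers. Comparing them with the parentals, only the l allele has switched, so l is the middle locus and the order is co – l – py.

l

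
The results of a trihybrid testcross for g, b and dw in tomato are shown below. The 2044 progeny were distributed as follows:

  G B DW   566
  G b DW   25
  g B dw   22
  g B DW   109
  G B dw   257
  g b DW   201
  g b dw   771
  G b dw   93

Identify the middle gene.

The two most frequent reciprocal classes, G B DW and g b dw, are the parental types, so the F1 was G B DW / g b dw.
The two rarest classes, G b DW and g B dw, are the double crossovers. Comparing them with the parentals, only the b allele has switched, so b is the middle locus and the order is g – b – dw.

b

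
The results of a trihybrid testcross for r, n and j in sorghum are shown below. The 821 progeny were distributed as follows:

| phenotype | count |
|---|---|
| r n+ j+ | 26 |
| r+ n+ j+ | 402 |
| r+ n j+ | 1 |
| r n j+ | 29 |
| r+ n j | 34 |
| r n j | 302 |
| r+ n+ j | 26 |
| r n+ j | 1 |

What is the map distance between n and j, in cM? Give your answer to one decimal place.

The two most frequent reciprocal classes, r n j and r+ n+ j+, are the parental types, so the F1 was r n j / r+ n+ j+.
The two rarest classes, r n+ j and r+ n j+, are the double crossovers. Comparing them with the parentals, only the n allele has switched, so n is the middle locus and the order is j – n – r.
Crossovers in the j–n interval produce the single-crossover classes r n j+ and r+ n+ j (29 + 26 = 55) plus the double crossovers (2).
RF(j–n) = (55 + 2) / 821 = 57/821 = 0.0694 → 6.9 cM.

6.9 cM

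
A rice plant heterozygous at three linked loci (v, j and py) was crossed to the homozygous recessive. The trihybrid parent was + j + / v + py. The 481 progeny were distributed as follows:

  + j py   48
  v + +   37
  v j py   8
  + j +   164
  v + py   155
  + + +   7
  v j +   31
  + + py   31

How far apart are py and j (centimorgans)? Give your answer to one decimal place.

20.8 centimorgans

The two rarest classes, + + + and v j py, are the double crossovers. Comparing them with the parentals, only the j allele has switched, so j is the middle locus and the order is v – j – py.
Crossovers in the j–py interval produce the single-crossover classes + j py and v + + (48 + 37 = 85) plus the double crossovers (15).
RF(j–py) = (85 + 15) / 481 = 100/481 = 0.2079 → 20.8 centimorgans.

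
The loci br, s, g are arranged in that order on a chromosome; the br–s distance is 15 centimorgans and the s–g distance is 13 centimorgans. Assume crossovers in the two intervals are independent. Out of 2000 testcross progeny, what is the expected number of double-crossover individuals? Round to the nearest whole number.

Map distances give recombination frequencies of 0.150 and 0.130 for the two intervals.
With no interference, expected double-crossover frequency = 0.150 × 0.130 = 0.01950.
Expected number = 0.01950 × 2000 = 39.00 ≈ 39.

39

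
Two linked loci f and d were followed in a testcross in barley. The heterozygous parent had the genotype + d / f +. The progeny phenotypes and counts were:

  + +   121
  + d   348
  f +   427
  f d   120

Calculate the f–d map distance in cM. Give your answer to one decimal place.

23.7 cM

The recombinant classes are + + and f d: 121 + 120 = 241.
Recombination frequency = 241/1016 = 0.2372 ≈ 23.7%, i.e. 23.7 cM.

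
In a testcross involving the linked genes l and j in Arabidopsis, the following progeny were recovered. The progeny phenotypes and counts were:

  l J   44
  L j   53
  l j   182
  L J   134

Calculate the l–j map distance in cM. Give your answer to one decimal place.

The two most frequent classes, L J (134) and l j (182), are the parental types, so the F1 was L J / l j.
The recombinant classes are L j and l J: 53 + 44 = 97.
Recombination frequency = 97/413 = 0.2349 ≈ 23.5%, i.e. 23.5 cM.

23.5 cM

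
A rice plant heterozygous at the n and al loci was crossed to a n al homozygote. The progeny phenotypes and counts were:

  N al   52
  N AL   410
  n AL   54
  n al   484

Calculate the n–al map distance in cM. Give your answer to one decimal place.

10.6 cM

The two most frequent classes, N AL (410) and n al (484), are the parental types, so the F1 was N AL / n al.
The recombinant classes are N al and n AL: 52 + 54 = 106.
Recombination frequency = 106/1000 = 0.1060 ≈ 10.6%, i.e. 10.6 cM.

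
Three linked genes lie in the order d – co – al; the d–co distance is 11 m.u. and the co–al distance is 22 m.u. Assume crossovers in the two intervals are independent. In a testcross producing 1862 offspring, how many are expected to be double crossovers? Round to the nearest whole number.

Map distances give recombination frequencies of 0.110 and 0.220 for the two intervals.
With no interference, expected double-crossover frequency = 0.110 × 0.220 = 0.02420.
Expected number = 0.02420 × 1862 = 45.06 ≈ 45.

45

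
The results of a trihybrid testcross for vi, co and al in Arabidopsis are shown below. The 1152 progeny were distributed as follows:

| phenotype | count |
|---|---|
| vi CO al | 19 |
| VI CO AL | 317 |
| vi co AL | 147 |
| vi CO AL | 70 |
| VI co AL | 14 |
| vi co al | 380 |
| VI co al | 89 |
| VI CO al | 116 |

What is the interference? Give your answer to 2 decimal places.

The two most frequent reciprocal classes, VI CO AL and vi co al, are the parental types, so the F1 was VI CO AL / vi co al.
The two rarest classes, VI co AL and vi CO al, are the double crossovers. Comparing them with the parentals, only the co allele has switched, so co is the middle locus and the order is al – co – vi.
al–co: (263 + 33)/1152 = 0.2569; co–vi: (159 + 33)/1152 = 0.1667.
Expected DCO frequency = 0.2569 × 0.1667 ≈ 0.04283; observed = 33/1152 ≈ 0.02865.
Coefficient of coincidence = 0.02865/0.04283 ≈ 0.67; interference = 1 − 0.67 = 0.33.

0.33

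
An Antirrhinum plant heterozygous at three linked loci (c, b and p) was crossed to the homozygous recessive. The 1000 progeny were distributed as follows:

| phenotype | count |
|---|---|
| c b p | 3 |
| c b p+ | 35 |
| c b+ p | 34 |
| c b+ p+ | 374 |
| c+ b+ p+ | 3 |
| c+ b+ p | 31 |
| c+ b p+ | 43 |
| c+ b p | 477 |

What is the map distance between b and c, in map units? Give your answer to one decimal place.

7.2 map units

The two most frequent reciprocal classes, c b+ p+ and c+ b p, are the parental types, so the F1 was c b+ p+ / c+ b p.
The two rarest classes, c+ b+ p+ and c b p, are the double crossovers. Comparing them with the parentals, only the c allele has switched, so c is the middle locus and the order is p – c – b.
Crossovers in the c–b interval produce the single-crossover classes c b p+ and c+ b+ p (35 + 31 = 66) plus the double crossovers (6).
RF(c–b) = (66 + 6) / 1000 = 72/1000 = 0.0720 → 7.2 map units.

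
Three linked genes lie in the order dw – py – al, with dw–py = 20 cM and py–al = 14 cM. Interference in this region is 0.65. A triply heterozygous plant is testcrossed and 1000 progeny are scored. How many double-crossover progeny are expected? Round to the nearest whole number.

Map distances give recombination frequencies of 0.200 and 0.140 for the two intervals.
With interference 0.65 (so coincidence = 0.35), expected double-crossover frequency = 0.200 × 0.140 × 0.35 = 0.00980.
Expected number = 0.00980 × 1000 = 9.80 ≈ 10.

10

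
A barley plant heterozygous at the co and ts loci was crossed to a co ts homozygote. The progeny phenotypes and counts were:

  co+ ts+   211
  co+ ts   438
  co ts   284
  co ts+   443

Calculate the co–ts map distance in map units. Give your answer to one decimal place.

36.0 map units

The two most frequent classes, co+ ts (438) and co ts+ (443), are the parental types, so the F1 was co+ ts / co ts+.
The recombinant classes are co+ ts+ and co ts: 211 + 284 = 495.
Recombination frequency = 495/1376 = 0.3597 ≈ 36.0%, i.e. 36.0 map units.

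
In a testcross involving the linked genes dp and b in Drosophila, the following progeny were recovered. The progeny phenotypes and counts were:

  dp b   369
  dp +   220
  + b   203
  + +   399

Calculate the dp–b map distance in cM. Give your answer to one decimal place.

The two most frequent classes, + + (399) and dp b (369), are the parental types, so the F1 was + + / dp b.
The recombinant classes are + b and dp +: 203 + 220 = 423.
Recombination frequency = 423/1191 = 0.3552 ≈ 35.5%, i.e. 35.5 cM.

35.5 cM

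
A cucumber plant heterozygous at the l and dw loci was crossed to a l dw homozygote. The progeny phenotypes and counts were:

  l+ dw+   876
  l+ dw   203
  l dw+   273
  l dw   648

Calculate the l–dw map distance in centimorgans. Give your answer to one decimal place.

23.8 centimorgans

The two most frequent classes, l+ dw+ (876) and l dw (648), are the parental types, so the F1 was l+ dw+ / l dw.
The recombinant classes are l+ dw and l dw+: 203 + 273 = 476.
Recombination frequency = 476/2000 = 0.2380 ≈ 23.8%, i.e. 23.8 centimorgans.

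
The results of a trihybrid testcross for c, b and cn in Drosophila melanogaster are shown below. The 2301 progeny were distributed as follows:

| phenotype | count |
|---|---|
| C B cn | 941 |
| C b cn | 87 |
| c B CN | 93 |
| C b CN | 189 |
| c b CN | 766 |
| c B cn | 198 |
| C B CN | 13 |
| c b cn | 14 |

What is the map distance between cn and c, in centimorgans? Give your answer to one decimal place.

The two most frequent reciprocal classes, C B cn and c b CN, are the parental types, so the F1 was C B cn / c b CN.
The two rarest classes, C B CN and c b cn, are the double crossovers. Comparing them with the parentals, only the cn allele has switched, so cn is the middle locus and the order is b – cn – c.
Crossovers in the cn–c interval produce the single-crossover classes c B cn and C b CN (198 + 189 = 387) plus the double crossovers (27).
RF(cn–c) = (387 + 27) / 2301 = 414/2301 = 0.1799 → 18.0 centimorgans.

18.0 centimorgans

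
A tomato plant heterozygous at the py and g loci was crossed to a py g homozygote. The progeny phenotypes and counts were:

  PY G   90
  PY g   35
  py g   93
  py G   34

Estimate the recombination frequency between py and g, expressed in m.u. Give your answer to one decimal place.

The two most frequent classes, PY G (90) and py g (93), are the parental types, so the F1 was PY G / py g.
The recombinant classes are PY g and py G: 35 + 34 = 69.
Recombination frequency = 69/252 = 0.2738 ≈ 27.4%, i.e. 27.4 m.u.

27.4 m.u.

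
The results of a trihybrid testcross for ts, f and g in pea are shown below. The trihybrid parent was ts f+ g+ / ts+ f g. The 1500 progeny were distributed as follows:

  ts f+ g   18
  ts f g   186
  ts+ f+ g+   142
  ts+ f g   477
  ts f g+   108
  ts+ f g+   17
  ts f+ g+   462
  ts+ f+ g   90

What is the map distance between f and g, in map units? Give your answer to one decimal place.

The two rarest classes, ts f+ g and ts+ f g+, are the double crossovers. Comparing them with the parentals, only the g allele has switched, so g is the middle locus and the order is f – g – ts.
Crossovers in the f–g interval produce the single-crossover classes ts f g+ and ts+ f+ g (108 + 90 = 198) plus the double crossovers (35).
RF(f–g) = (198 + 35) / 1500 = 233/1500 = 0.1553 → 15.5 map units.

15.5 map units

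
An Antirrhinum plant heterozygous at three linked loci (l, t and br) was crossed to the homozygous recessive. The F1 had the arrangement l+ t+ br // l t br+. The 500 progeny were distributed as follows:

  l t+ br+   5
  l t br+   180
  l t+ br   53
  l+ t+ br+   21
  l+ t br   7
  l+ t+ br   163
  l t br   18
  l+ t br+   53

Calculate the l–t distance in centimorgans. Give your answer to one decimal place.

The two rarest classes, l+ t br and l t+ br+, are the double crossovers. Comparing them with the parentals, only the t allele has switched, so t is the middle locus and the order is l – t – br.
Crossovers in the l–t interval produce the single-crossover classes l t+ br and l+ t br+ (53 + 53 = 106) plus the double crossovers (12).
RF(l–t) = (106 + 12) / 500 = 118/500 = 0.2360 → 23.6 centimorgans.

23.6 centimorgans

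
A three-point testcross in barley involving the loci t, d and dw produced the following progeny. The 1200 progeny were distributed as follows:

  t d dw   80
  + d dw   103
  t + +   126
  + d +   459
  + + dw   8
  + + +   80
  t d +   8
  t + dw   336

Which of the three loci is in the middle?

The two most frequent reciprocal classes, + d + and t + dw, are the parental types, so the F1 was + d + / t + dw.
The two rarest classes, t d + and + + dw, are the double crossovers. Comparing them with the parentals, only the t allele has switched, so t is the middle locus and the order is dw – t – d.

t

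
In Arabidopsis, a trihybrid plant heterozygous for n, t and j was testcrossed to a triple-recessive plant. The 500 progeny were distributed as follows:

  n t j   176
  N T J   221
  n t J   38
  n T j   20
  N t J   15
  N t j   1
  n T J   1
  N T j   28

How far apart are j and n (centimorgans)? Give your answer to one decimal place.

13.6 centimorgans

The two most frequent reciprocal classes, n t j and N T J, are the parental types, so the F1 was n t j / N T J.
The two rarest classes, N t j and n T J, are the double crossovers. Comparing them with the parentals, only the n allele has switched, so n is the middle locus and the order is j – n – t.
Crossovers in the j–n interval produce the single-crossover classes n t J and N T j (38 + 28 = 66) plus the double crossovers (2).
RF(j–n) = (66 + 2) / 500 = 68/500 = 0.1360 → 13.6 centimorgans.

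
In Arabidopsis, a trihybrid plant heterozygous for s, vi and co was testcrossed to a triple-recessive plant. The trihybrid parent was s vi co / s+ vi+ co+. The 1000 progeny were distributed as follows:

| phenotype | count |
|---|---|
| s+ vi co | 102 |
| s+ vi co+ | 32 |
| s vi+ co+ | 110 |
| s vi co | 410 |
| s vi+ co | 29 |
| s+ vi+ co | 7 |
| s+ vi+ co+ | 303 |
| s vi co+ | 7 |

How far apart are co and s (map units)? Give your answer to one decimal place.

The two rarest classes, s vi co+ and s+ vi+ co, are the double crossovers. Comparing them with the parentals, only the co allele has switched, so co is the middle locus and the order is vi – co – s.
Crossovers in the co–s interval produce the single-crossover classes s+ vi co and s vi+ co+ (102 + 110 = 212) plus the double crossovers (14).
RF(co–s) = (212 + 14) / 1000 = 226/1000 = 0.2260 → 22.6 map units.

22.6 map units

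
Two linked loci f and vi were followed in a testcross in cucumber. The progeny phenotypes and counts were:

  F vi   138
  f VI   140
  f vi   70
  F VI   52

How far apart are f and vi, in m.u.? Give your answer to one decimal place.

The two most frequent classes, F vi (138) and f VI (140), are the parental types, so the F1 was F vi / f VI.
The recombinant classes are F VI and f vi: 52 + 70 = 122.
Recombination frequency = 122/400 = 0.3050 ≈ 30.5%, i.e. 30.5 m.u.

30.5 m.u.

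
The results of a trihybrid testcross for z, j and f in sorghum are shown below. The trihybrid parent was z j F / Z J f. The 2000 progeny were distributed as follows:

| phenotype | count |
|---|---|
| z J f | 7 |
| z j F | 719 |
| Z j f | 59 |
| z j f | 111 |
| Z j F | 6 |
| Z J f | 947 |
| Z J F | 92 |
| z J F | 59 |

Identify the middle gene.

z

The two rarest classes, Z j F and z J f, are the double crossovers. Comparing them with the parentals, only the z allele has switched, so z is the middle locus and the order is j – z – f.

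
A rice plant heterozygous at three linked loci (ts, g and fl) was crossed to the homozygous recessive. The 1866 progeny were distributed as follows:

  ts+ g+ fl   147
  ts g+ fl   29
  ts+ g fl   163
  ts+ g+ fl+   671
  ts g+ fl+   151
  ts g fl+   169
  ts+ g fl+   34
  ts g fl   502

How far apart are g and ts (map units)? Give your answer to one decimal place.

The two most frequent reciprocal classes, ts g fl and ts+ g+ fl+, are the parental types, so the F1 was ts g fl / ts+ g+ fl+.
The two rarest classes, ts g+ fl and ts+ g fl+, are the double crossovers. Comparing them with the parentals, only the g allele has switched, so g is the middle locus and the order is ts – g – fl.
Crossovers in the ts–g interval produce the single-crossover classes ts+ g fl and ts g+ fl+ (163 + 151 = 314) plus the double crossovers (63).
RF(ts–g) = (314 + 63) / 1866 = 377/1866 = 0.2020 → 20.2 map units.

20.2 map units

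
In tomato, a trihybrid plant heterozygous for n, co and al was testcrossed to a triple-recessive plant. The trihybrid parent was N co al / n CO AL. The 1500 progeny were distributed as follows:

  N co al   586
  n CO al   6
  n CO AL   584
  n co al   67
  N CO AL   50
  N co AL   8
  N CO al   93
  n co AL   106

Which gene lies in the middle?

al

The two rarest classes, N co AL and n CO al, are the double crossovers. Comparing them with the parentals, only the al allele has switched, so al is the middle locus and the order is co – al – n.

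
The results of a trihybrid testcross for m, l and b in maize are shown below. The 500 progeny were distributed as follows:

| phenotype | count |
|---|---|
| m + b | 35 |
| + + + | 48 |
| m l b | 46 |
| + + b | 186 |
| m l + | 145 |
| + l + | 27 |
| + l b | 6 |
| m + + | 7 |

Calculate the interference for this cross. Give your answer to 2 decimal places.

0.19

The two most frequent reciprocal classes, + + b and m l +, are the parental types, so the F1 was + + b / m l +.
The two rarest classes, + l b and m + +, are the double crossovers. Comparing them with the parentals, only the l allele has switched, so l is the middle locus and the order is b – l – m.
b–l: (94 + 13)/500 = 0.2140; l–m: (62 + 13)/500 = 0.1500.
Expected DCO frequency = 0.2140 × 0.1500 ≈ 0.03210; observed = 13/500 ≈ 0.02600.
Coefficient of coincidence = 0.02600/0.03210 ≈ 0.81; interference = 1 − 0.81 = 0.19.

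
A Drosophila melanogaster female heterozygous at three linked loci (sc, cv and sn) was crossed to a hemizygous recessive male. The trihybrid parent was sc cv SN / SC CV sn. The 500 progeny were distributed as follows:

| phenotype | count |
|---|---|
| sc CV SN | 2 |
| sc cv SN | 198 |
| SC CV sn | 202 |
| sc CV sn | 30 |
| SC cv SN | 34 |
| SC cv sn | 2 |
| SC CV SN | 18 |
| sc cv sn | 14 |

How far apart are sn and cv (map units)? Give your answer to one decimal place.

The two rarest classes, sc CV SN and SC cv sn, are the double crossovers. Comparing them with the parentals, only the cv allele has switched, so cv is the middle locus and the order is sn – cv – sc.
Crossovers in the sn–cv interval produce the single-crossover classes sc cv sn and SC CV SN (14 + 18 = 32) plus the double crossovers (4).
RF(sn–cv) = (32 + 4) / 500 = 36/500 = 0.0720 → 7.2 map units.

7.2 map units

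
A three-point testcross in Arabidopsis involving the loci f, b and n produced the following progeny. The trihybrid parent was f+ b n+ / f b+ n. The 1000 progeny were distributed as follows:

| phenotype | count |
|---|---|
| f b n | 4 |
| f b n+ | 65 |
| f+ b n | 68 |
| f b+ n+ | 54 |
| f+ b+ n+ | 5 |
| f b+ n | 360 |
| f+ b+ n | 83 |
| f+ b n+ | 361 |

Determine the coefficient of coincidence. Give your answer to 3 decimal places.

The two rarest classes, f+ b+ n+ and f b n, are the double crossovers. Comparing them with the parentals, only the b allele has switched, so b is the middle locus and the order is n – b – f.
n–b: (122 + 9)/1000 = 0.1310; b–f: (148 + 9)/1000 = 0.1570.
Expected DCO frequency = 0.1310 × 0.1570 ≈ 0.02057; observed = 9/1000 ≈ 0.00900.
Coefficient of coincidence = 0.00900/0.02057 ≈ 0.438.

0.438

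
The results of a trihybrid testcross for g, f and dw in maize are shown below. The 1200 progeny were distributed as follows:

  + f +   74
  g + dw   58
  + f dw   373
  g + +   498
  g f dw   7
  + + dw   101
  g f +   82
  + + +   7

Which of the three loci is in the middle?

g

The two most frequent reciprocal classes, g + + and + f dw, are the parental types, so the F1 was g + + / + f dw.
The two rarest classes, + + + and g f dw, are the double crossovers. Comparing them with the parentals, only the g allele has switched, so g is the middle locus and the order is f – g – dw.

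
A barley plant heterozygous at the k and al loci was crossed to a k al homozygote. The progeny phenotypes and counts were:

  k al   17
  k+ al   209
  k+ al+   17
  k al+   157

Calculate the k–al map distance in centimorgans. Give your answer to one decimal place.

The two most frequent classes, k+ al (209) and k al+ (157), are the parental types, so the F1 was k+ al / k al+.
The recombinant classes are k+ al+ and k al: 17 + 17 = 34.
Recombination frequency = 34/400 = 0.0850 ≈ 8.5%, i.e. 8.5 centimorgans.

8.5 centimorgans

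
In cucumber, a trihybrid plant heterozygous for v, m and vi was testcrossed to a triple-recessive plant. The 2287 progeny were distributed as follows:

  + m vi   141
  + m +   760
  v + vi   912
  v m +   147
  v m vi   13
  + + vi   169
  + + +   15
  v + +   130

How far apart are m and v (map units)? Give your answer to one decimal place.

15.0 map units

The two most frequent reciprocal classes, + m + and v + vi, are the parental types, so the F1 was + m + / v + vi.
The two rarest classes, + + + and v m vi, are the double crossovers. Comparing them with the parentals, only the m allele has switched, so m is the middle locus and the order is vi – m – v.
Crossovers in the m–v interval produce the single-crossover classes v m + and + + vi (147 + 169 = 316) plus the double crossovers (28).
RF(m–v) = (316 + 28) / 2287 = 344/2287 = 0.1504 → 15.0 map units.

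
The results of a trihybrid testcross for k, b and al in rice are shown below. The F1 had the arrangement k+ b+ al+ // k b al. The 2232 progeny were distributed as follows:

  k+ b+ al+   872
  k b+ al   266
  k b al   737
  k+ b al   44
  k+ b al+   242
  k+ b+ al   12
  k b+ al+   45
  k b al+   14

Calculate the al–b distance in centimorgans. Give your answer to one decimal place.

The two rarest classes, k+ b+ al and k b al+, are the double crossovers. Comparing them with the parentals, only the al allele has switched, so al is the middle locus and the order is k – al – b.
Crossovers in the al–b interval produce the single-crossover classes k+ b al+ and k b+ al (242 + 266 = 508) plus the double crossovers (26).
RF(al–b) = (508 + 26) / 2232 = 534/2232 = 0.2392 → 23.9 centimorgans.

23.9 centimorgans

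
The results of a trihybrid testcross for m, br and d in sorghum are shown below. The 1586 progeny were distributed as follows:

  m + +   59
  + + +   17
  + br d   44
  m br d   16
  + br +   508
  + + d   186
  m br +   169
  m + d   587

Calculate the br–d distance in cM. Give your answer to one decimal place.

The two most frequent reciprocal classes, m + d and + br +, are the parental types, so the F1 was m + d / + br +.
The two rarest classes, m br d and + + +, are the double crossovers. Comparing them with the parentals, only the br allele has switched, so br is the middle locus and the order is m – br – d.
Crossovers in the br–d interval produce the single-crossover classes m + + and + br d (59 + 44 = 103) plus the double crossovers (33).
RF(br–d) = (103 + 33) / 1586 = 136/1586 = 0.0858 → 8.6 cM.

8.6 cM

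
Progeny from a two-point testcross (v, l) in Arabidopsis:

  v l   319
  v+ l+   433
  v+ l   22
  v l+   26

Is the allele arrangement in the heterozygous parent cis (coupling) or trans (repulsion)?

cis

The two most frequent classes are v+ l+ (433) and v l (319); these are the parental (non-recombinant) types.
So the F1 carried v+ l+ on one chromosome and v l on the other — the recessive alleles are on the same chromosome (cis / coupling).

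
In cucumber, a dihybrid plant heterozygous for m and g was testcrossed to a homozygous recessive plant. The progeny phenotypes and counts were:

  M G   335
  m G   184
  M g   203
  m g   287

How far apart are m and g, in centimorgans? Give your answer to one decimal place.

38.4 centimorgans

The two most frequent classes, M G (335) and m g (287), are the parental types, so the F1 was M G / m g.
The recombinant classes are M g and m G: 203 + 184 = 387.
Recombination frequency = 387/1009 = 0.3835 ≈ 38.4%, i.e. 38.4 centimorgans.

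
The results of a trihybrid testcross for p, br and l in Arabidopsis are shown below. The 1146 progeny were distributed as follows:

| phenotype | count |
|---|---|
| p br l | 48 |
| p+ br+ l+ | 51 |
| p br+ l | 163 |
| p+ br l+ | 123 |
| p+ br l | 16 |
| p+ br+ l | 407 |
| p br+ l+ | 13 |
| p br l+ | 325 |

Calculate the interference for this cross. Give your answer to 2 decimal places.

The two most frequent reciprocal classes, p+ br+ l and p br l+, are the parental types, so the F1 was p+ br+ l / p br l+.
The two rarest classes, p+ br l and p br+ l+, are the double crossovers. Comparing them with the parentals, only the br allele has switched, so br is the middle locus and the order is p – br – l.
p–br: (286 + 29)/1146 = 0.2749; br–l: (99 + 29)/1146 = 0.1117.
Expected DCO frequency = 0.2749 × 0.1117 ≈ 0.03071; observed = 29/1146 ≈ 0.02531.
Coefficient of coincidence = 0.02531/0.03071 ≈ 0.82; interference = 1 − 0.82 = 0.18.

0.18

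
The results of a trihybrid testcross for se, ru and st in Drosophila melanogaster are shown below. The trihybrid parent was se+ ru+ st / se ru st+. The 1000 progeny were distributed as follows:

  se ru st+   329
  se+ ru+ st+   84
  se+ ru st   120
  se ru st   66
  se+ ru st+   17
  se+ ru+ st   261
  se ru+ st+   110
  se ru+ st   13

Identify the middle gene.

se

The two rarest classes, se ru+ st and se+ ru st+, are the double crossovers. Comparing them with the parentals, only the se allele has switched, so se is the middle locus and the order is ru – se – st.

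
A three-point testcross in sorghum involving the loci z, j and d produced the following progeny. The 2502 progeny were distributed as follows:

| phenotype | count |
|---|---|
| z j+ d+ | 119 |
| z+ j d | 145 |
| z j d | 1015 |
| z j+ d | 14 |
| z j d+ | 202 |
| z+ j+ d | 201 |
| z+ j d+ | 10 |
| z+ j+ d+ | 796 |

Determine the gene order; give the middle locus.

The two most frequent reciprocal classes, z j d and z+ j+ d+, are the parental types, so the F1 was z j d / z+ j+ d+.
The two rarest classes, z j+ d and z+ j d+, are the double crossovers. Comparing them with the parentals, only the j allele has switched, so j is the middle locus and the order is z – j – d.

j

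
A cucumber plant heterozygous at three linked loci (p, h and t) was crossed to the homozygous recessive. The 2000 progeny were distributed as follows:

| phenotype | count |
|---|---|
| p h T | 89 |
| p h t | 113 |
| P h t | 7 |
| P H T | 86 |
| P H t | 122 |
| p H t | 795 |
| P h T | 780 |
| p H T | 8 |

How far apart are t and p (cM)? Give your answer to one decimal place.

11.3 cM

The two most frequent reciprocal classes, p H t and P h T, are the parental types, so the F1 was p H t / P h T.
The two rarest classes, p H T and P h t, are the double crossovers. Comparing them with the parentals, only the t allele has switched, so t is the middle locus and the order is p – t – h.
Crossovers in the p–t interval produce the single-crossover classes P H t and p h T (122 + 89 = 211) plus the double crossovers (15).
RF(p–t) = (211 + 15) / 2000 = 226/2000 = 0.1130 → 11.3 cM.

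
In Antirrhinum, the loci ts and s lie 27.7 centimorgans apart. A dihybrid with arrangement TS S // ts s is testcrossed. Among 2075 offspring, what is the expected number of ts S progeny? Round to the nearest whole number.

A map distance of 27.7 centimorgans corresponds to a recombination frequency of 0.277.
The F1 is TS S / ts s, so ts S is a recombinant gamete class with expected frequency r/2 = 0.277/2 = 0.1385.
Expected number = 0.1385 × 2075 = 287.39 ≈ 287.

287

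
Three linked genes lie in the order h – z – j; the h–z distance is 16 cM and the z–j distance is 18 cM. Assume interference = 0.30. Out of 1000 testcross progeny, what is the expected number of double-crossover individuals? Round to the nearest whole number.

20

Map distances give recombination frequencies of 0.160 and 0.180 for the two intervals.
With interference 0.30 (so coincidence = 0.70), expected double-crossover frequency = 0.160 × 0.180 × 0.70 = 0.02016.
Expected number = 0.02016 × 1000 = 20.16 ≈ 20.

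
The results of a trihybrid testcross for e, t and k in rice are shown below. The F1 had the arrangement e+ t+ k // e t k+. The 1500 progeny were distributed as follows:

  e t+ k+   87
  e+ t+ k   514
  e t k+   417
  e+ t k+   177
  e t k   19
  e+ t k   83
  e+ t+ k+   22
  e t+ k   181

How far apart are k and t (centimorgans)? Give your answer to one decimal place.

14.1 centimorgans

The two rarest classes, e+ t+ k+ and e t k, are the double crossovers. Comparing them with the parentals, only the k allele has switched, so k is the middle locus and the order is t – k – e.
Crossovers in the t–k interval produce the single-crossover classes e+ t k and e t+ k+ (83 + 87 = 170) plus the double crossovers (41).
RF(t–k) = (170 + 41) / 1500 = 211/1500 = 0.1407 → 14.1 centimorgans.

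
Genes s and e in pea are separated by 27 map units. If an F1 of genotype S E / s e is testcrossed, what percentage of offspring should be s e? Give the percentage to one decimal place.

36.5%

A map distance of 27 map units corresponds to a recombination frequency of 0.270.
The F1 is S E / s e, so s e is a parental gamete class with expected frequency (1 − r)/2 = 0.730/2 = 0.3650.
That is 0.3650 = 36.5% of the progeny.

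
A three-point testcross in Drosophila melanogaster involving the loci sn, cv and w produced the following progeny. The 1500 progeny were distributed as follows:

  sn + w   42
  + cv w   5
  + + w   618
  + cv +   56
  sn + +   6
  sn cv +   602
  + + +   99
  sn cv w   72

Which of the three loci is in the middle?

cv

The two most frequent reciprocal classes, + + w and sn cv +, are the parental types, so the F1 was + + w / sn cv +.
The two rarest classes, + cv w and sn + +, are the double crossovers. Comparing them with the parentals, only the cv allele has switched, so cv is the middle locus and the order is w – cv – sn.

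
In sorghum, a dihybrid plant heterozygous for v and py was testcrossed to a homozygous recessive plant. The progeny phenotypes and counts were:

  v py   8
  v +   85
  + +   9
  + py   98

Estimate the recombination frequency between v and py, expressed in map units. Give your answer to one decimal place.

The two most frequent classes, + py (98) and v + (85), are the parental types, so the F1 was + py / v +.
The recombinant classes are + + and v py: 9 + 8 = 17.
Recombination frequency = 17/200 = 0.0850 ≈ 8.5%, i.e. 8.5 map units.

8.5 map units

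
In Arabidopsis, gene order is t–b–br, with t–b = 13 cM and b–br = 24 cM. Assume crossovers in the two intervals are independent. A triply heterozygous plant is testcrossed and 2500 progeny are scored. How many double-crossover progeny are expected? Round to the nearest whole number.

Map distances give recombination frequencies of 0.130 and 0.240 for the two intervals.
With no interference, expected double-crossover frequency = 0.130 × 0.240 = 0.03120.
Expected number = 0.03120 × 2500 = 78.00 ≈ 78.

78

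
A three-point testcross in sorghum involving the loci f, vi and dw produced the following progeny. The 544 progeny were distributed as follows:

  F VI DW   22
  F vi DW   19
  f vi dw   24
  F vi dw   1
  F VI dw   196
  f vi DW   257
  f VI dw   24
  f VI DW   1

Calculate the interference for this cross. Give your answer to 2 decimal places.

The two most frequent reciprocal classes, f vi DW and F VI dw, are the parental types, so the F1 was f vi DW / F VI dw.
The two rarest classes, f VI DW and F vi dw, are the double crossovers. Comparing them with the parentals, only the vi allele has switched, so vi is the middle locus and the order is f – vi – dw.
f–vi: (43 + 2)/544 = 0.0827; vi–dw: (46 + 2)/544 = 0.0882.
Expected DCO frequency = 0.0827 × 0.0882 ≈ 0.00729; observed = 2/544 ≈ 0.00368.
Coefficient of coincidence = 0.00368/0.00729 ≈ 0.50; interference = 1 − 0.50 = 0.50.

0.50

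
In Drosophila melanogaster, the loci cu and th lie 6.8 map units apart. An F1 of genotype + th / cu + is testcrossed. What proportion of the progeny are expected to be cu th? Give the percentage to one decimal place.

3.4%

A map distance of 6.8 map units corresponds to a recombination frequency of 0.068.
The F1 is + th / cu +, so cu th is a recombinant gamete class with expected frequency r/2 = 0.068/2 = 0.0340.
That is 0.0340 = 3.4% of the progeny.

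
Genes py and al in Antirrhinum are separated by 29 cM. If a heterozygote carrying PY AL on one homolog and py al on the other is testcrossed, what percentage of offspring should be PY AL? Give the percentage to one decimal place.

35.5%

A map distance of 29 cM corresponds to a recombination frequency of 0.290.
The F1 is PY AL / py al, so PY AL is a parental gamete class with expected frequency (1 − r)/2 = 0.710/2 = 0.3550.
That is 0.3550 = 35.5% of the progeny.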